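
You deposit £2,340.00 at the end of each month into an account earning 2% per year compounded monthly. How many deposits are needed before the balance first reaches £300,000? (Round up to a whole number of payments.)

117 payments

Periodic rate r = 0.02/12 per month; n is counted in months.
Ordinary annuity FV: 300,000 = 2,340 × [((1+r)^n − 1)/r].
(1+r)^n = 1 + 300,000 × r / 2,340, so n = ln(1 + 300,000·r/2,340) / ln(1+r) = 116.29.
Round up to a whole number of payments: n = 117.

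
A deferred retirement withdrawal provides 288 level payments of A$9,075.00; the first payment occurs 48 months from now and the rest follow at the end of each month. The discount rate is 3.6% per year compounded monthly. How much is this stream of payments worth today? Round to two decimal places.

A$1,518,782.59

Ordinary annuity of 288 payments, first payment at period 48.
Periodic rate r = 0.036/12 per month; n is counted in months.
The ordinary-annuity PV formula values the stream one period before the first payment (period 47); discount that back 47 periods:
PV₀ = 9,075 × [1 − (1+r)^−288] / r × (1+r)^−47 = A$1,518,782.59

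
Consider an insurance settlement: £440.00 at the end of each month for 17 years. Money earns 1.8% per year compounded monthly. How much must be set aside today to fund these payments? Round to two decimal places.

This is an ordinary annuity: 204 payments of £440.00 at the end of each month.
Periodic rate r = 0.018/12 per month; n is counted in months.
PV = PMT × [(1 − (1+r)^−n)/r] = 440 × [1 − (1+r)^−204] / r = £77,277.06

£77,277.06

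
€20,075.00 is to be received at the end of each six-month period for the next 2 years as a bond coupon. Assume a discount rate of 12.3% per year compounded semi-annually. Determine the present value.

€69,323.73

This is an ordinary annuity: 4 payments of €20,075.00 at the end of each six-month period.
Periodic rate r = 0.123/2 per half-year; n is counted in half-years.
PV = PMT × [(1 − (1+r)^−n)/r] = 20,075 × [1 − (1+r)^−4] / r = €69,323.73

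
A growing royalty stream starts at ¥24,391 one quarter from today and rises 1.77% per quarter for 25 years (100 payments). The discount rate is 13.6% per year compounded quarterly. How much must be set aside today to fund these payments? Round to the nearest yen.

Periodic rate r = 0.136/4 per quarter; n is counted in quarters.
Growing ordinary annuity: PV = PMT₁ × [1 − ((1+g)/(1+r))^n] / (r − g) = 24,391 × [1 − ((1+0.0177)/(1+r))^100] / (r − 0.0177) = ¥1,190,912.

¥1,190,912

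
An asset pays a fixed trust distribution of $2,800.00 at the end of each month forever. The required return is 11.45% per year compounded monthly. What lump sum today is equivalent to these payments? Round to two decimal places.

Periodic rate r = 0.1145/12 per month.
Level perpetuity: PV = PMT / r = 2,800 / (0.1145/12) = $293,449.78.

$293,449.78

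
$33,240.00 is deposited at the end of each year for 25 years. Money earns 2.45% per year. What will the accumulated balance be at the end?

This is an ordinary annuity: 25 deposits of $33,240.00 at the end of each year.
Periodic rate r = 0.0245 per year.
FV = PMT × [((1+r)^n − 1)/r] = 33,240 × [(1+r)^25 − 1] / r = $1,128,079.96

$1,128,079.96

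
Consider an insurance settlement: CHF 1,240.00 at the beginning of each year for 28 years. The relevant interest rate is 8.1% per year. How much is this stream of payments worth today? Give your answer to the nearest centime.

This is an annuity due: 28 payments of CHF 1,240.00 at the beginning of each year.
Periodic rate r = 0.081 per year.
PV = PMT × [(1 − (1+r)^−n)/r] × (1+r) = 1,240 × [1 − (1+r)^−28] / r × (1+r) = CHF 14,679.50

CHF 14,679.50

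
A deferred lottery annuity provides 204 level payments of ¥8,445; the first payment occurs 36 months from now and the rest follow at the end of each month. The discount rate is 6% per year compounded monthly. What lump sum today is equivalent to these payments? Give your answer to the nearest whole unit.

¥905,670

Ordinary annuity of 204 payments, first payment at period 36.
Periodic rate r = 0.06/12 per month; n is counted in months.
The ordinary-annuity PV formula values the stream one period before the first payment (period 35); discount that back 35 periods:
PV₀ = 8,445 × [1 − (1+r)^−204] / r × (1+r)^−35 = ¥905,670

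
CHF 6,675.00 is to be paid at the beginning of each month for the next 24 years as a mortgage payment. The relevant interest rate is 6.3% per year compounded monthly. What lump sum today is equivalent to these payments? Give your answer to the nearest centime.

This is an annuity due: 288 payments of CHF 6,675.00 at the beginning of each month.
Periodic rate r = 0.063/12 per month; n is counted in months.
PV = PMT × [(1 − (1+r)^−n)/r] × (1+r) = 6,675 × [1 − (1+r)^−288] / r × (1+r) = CHF 995,205.17

CHF 995,205.17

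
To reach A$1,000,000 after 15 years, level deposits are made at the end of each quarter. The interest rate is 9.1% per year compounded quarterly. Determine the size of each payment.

Level ordinary annuity; solve FV = PMT × [((1+r)^n − 1)/r] for PMT.
Periodic rate r = 0.091/4 per quarter; n is counted in quarters.
With n = 60: PMT = 1,000,000 / ([((1+r)^n − 1)/r]) = A$7,964.89

A$7,964.89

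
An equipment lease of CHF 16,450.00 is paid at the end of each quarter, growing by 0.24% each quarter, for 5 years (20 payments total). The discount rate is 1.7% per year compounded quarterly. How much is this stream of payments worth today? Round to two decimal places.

Periodic rate r = 0.017/4 per quarter; n is counted in quarters.
Growing ordinary annuity: PV = PMT₁ × [1 − ((1+g)/(1+r))^n] / (r − g) = 16,450 × [1 − ((1+0.0024)/(1+r))^20] / (r − 0.0024) = CHF 321,937.21.

CHF 321,937.21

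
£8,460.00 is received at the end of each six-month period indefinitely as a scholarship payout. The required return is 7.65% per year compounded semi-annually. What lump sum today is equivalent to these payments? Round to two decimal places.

£221,176.47

Periodic rate r = 0.0765/2 per half-year.
Level perpetuity: PV = PMT / r = 8,460 / (0.0765/2) = £221,176.47.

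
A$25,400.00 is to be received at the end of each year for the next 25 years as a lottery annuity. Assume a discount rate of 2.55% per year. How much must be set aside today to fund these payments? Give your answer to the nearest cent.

A$465,313.87

This is an ordinary annuity: 25 payments of A$25,400.00 at the end of each year.
Periodic rate r = 0.0255 per year.
PV = PMT × [(1 − (1+r)^−n)/r] = 25,400 × [1 − (1+r)^−25] / r = A$465,313.87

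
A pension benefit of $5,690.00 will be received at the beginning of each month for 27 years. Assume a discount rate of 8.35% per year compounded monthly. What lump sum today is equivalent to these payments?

$736,339.76

This is an annuity due: 324 payments of $5,690.00 at the beginning of each month.
Periodic rate r = 0.0835/12 per month; n is counted in months.
PV = PMT × [(1 − (1+r)^−n)/r] × (1+r) = 5,690 × [1 − (1+r)^−324] / r × (1+r) = $736,339.76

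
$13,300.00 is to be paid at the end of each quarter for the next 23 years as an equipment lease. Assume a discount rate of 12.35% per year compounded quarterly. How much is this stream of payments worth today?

This is an ordinary annuity: 92 payments of $13,300.00 at the end of each quarter.
Periodic rate r = 0.1235/4 per quarter; n is counted in quarters.
PV = PMT × [(1 − (1+r)^−n)/r] = 13,300 × [1 − (1+r)^−92] / r = $404,509.40

$404,509.40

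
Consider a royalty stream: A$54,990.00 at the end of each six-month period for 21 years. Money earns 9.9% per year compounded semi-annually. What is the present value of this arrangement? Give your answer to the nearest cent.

This is an ordinary annuity: 42 payments of A$54,990.00 at the end of each six-month period.
Periodic rate r = 0.099/2 per half-year; n is counted in half-years.
PV = PMT × [(1 − (1+r)^−n)/r] = 54,990 × [1 − (1+r)^−42] / r = A$964,887.89

A$964,887.89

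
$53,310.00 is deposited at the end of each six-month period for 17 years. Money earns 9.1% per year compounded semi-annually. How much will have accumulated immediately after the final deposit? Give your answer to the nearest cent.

This is an ordinary annuity: 34 deposits of $53,310.00 at the end of each six-month period.
Periodic rate r = 0.091/2 per half-year; n is counted in half-years.
FV = PMT × [((1+r)^n − 1)/r] = 53,310 × [(1+r)^34 − 1] / r = $4,147,162.54

$4,147,162.54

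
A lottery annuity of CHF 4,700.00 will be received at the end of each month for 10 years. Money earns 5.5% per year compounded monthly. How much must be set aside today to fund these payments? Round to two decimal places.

CHF 433,074.84

This is an ordinary annuity: 120 payments of CHF 4,700.00 at the end of each month.
Periodic rate r = 0.055/12 per month; n is counted in months.
PV = PMT × [(1 − (1+r)^−n)/r] = 4,700 × [1 − (1+r)^−120] / r = CHF 433,074.84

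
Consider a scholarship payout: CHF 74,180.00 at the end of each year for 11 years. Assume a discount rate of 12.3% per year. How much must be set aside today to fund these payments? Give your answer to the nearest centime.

CHF 434,742.81

This is an ordinary annuity: 11 payments of CHF 74,180.00 at the end of each year.
Periodic rate r = 0.123 per year.
PV = PMT × [(1 − (1+r)^−n)/r] = 74,180 × [1 − (1+r)^−11] / r = CHF 434,742.81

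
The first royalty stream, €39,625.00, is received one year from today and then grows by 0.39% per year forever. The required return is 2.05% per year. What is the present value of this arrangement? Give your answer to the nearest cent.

€2,387,048.19

Periodic rate r = 0.0205 per year.
Growing perpetuity (Gordon): PV = PMT₁ / (r − g) = 39,625 / (r − 0.0039) = €2,387,048.19.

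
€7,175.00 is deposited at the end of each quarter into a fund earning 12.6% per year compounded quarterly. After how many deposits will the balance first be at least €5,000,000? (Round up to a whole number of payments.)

102 payments

Periodic rate r = 0.126/4 per quarter; n is counted in quarters.
Ordinary annuity FV: 5,000,000 = 7,175 × [((1+r)^n − 1)/r].
(1+r)^n = 1 + 5,000,000 × r / 7,175, so n = ln(1 + 5,000,000·r/7,175) / ln(1+r) = 101.03.
Round up to a whole number of payments: n = 102.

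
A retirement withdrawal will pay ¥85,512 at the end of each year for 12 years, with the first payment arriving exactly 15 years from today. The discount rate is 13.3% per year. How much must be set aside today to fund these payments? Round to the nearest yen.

Ordinary annuity of 12 payments, first payment at period 15.
Periodic rate r = 0.133 per year.
The ordinary-annuity PV formula values the stream one period before the first payment (period 14); discount that back 14 periods:
PV₀ = 85,512 × [1 − (1+r)^−12] / r × (1+r)^−14 = ¥86,918

¥86,918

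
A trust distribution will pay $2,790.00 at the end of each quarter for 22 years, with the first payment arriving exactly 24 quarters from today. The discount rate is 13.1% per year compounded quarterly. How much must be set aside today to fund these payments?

$38,215.96

Ordinary annuity of 88 payments, first payment at period 24.
Periodic rate r = 0.131/4 per quarter; n is counted in quarters.
The ordinary-annuity PV formula values the stream one period before the first payment (period 23); discount that back 23 periods:
PV₀ = 2,790 × [1 − (1+r)^−88] / r × (1+r)^−23 = $38,215.96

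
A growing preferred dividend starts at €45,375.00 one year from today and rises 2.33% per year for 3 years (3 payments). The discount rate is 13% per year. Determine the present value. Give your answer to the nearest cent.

€109,447.78

Periodic rate r = 0.13 per year.
Growing ordinary annuity: PV = PMT₁ × [1 − ((1+g)/(1+r))^n] / (r − g) = 45,375 × [1 − ((1+0.0233)/(1+r))^3] / (r − 0.0233) = €109,447.78.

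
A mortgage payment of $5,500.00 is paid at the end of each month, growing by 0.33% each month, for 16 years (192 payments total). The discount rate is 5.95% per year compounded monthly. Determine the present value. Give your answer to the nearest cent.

Periodic rate r = 0.0595/12 per month; n is counted in months.
Growing ordinary annuity: PV = PMT₁ × [1 − ((1+g)/(1+r))^n] / (r − g) = 5,500 × [1 − ((1+0.0033)/(1+r))^192] / (r − 0.0033) = $901,232.78.

$901,232.78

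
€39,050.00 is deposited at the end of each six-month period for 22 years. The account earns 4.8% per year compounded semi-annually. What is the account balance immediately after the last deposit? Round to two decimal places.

€2,992,554.07

This is an ordinary annuity: 44 deposits of €39,050.00 at the end of each six-month period.
Periodic rate r = 0.048/2 per half-year; n is counted in half-years.
FV = PMT × [((1+r)^n − 1)/r] = 39,050 × [(1+r)^44 − 1] / r = €2,992,554.07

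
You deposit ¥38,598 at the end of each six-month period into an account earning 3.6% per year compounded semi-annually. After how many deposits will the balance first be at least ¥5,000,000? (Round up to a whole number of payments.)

68 payments

Periodic rate r = 0.036/2 per half-year; n is counted in half-years.
Ordinary annuity FV: 5,000,000 = 38,598 × [((1+r)^n − 1)/r].
(1+r)^n = 1 + 5,000,000 × r / 38,598, so n = ln(1 + 5,000,000·r/38,598) / ln(1+r) = 67.46.
Round up to a whole number of payments: n = 68.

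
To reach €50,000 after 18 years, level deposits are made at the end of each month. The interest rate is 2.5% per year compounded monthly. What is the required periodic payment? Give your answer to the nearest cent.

Level ordinary annuity; solve FV = PMT × [((1+r)^n − 1)/r] for PMT.
Periodic rate r = 0.025/12 per month; n is counted in months.
With n = 216: PMT = 50,000 / ([((1+r)^n − 1)/r]) = €183.53

€183.53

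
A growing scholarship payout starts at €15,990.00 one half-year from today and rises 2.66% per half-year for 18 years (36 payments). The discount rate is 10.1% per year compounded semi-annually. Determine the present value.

€376,866.14

Periodic rate r = 0.101/2 per half-year; n is counted in half-years.
Growing ordinary annuity: PV = PMT₁ × [1 − ((1+g)/(1+r))^n] / (r − g) = 15,990 × [1 − ((1+0.0266)/(1+r))^36] / (r − 0.0266) = €376,866.14.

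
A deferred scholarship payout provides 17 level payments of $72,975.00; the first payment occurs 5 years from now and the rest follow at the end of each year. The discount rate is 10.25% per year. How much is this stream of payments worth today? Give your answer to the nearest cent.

$390,149.08

Ordinary annuity of 17 payments, first payment at period 5.
Periodic rate r = 0.1025 per year.
The ordinary-annuity PV formula values the stream one period before the first payment (period 4); discount that back 4 periods:
PV₀ = 72,975 × [1 − (1+r)^−17] / r × (1+r)^−4 = $390,149.08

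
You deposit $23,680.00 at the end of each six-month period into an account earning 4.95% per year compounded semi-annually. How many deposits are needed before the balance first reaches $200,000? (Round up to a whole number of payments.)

8 payments

Periodic rate r = 0.0495/2 per half-year; n is counted in half-years.
Ordinary annuity FV: 200,000 = 23,680 × [((1+r)^n − 1)/r].
(1+r)^n = 1 + 200,000 × r / 23,680, so n = ln(1 + 200,000·r/23,680) / ln(1+r) = 7.76.
Round up to a whole number of payments: n = 8.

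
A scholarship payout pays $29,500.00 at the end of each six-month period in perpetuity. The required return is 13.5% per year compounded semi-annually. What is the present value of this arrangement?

$437,037.04

Periodic rate r = 0.135/2 per half-year.
Level perpetuity: PV = PMT / r = 29,500 / (0.135/2) = $437,037.04.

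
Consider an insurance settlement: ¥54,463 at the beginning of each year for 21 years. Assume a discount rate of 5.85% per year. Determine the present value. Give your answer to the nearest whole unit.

This is an annuity due: 21 payments of ¥54,463 at the beginning of each year.
Periodic rate r = 0.0585 per year.
PV = PMT × [(1 − (1+r)^−n)/r] × (1+r) = 54,463 × [1 − (1+r)^−21] / r × (1+r) = ¥686,828

¥686,828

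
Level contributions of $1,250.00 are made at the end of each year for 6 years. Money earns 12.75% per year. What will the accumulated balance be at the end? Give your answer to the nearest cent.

$10,337.92

This is an ordinary annuity: 6 deposits of $1,250.00 at the end of each year.
Periodic rate r = 0.1275 per year.
FV = PMT × [((1+r)^n − 1)/r] = 1,250 × [(1+r)^6 − 1] / r = $10,337.92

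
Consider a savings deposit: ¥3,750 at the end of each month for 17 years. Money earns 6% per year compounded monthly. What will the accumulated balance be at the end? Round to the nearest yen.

¥1,324,617

This is an ordinary annuity: 204 deposits of ¥3,750 at the end of each month.
Periodic rate r = 0.06/12 per month; n is counted in months.
FV = PMT × [((1+r)^n − 1)/r] = 3,750 × [(1+r)^204 − 1] / r = ¥1,324,617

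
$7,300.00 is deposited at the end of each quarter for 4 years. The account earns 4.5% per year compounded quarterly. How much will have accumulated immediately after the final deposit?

This is an ordinary annuity: 16 deposits of $7,300.00 at the end of each quarter.
Periodic rate r = 0.045/4 per quarter; n is counted in quarters.
FV = PMT × [((1+r)^n − 1)/r] = 7,300 × [(1+r)^16 − 1] / r = $127,191.83

$127,191.83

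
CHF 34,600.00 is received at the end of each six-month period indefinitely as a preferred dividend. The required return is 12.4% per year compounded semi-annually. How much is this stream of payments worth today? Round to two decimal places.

Periodic rate r = 0.124/2 per half-year.
Level perpetuity: PV = PMT / r = 34,600 / (0.124/2) = CHF 558,064.52.

CHF 558,064.52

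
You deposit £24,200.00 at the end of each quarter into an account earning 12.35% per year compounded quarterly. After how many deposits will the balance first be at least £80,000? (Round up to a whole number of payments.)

Periodic rate r = 0.1235/4 per quarter; n is counted in quarters.
Ordinary annuity FV: 80,000 = 24,200 × [((1+r)^n − 1)/r].
(1+r)^n = 1 + 80,000 × r / 24,200, so n = ln(1 + 80,000·r/24,200) / ln(1+r) = 3.20.
Round up to a whole number of payments: n = 4.

4 payments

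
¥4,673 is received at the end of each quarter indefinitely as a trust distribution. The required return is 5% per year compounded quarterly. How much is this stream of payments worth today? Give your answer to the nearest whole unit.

Periodic rate r = 0.05/4 per quarter.
Level perpetuity: PV = PMT / r = 4,673 / (0.05/4) = ¥373,840.

¥373,840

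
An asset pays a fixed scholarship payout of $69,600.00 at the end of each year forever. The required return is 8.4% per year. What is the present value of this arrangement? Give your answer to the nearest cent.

Periodic rate r = 0.084 per year.
Level perpetuity: PV = PMT / r = 69,600 / (0.084) = $828,571.43.

$828,571.43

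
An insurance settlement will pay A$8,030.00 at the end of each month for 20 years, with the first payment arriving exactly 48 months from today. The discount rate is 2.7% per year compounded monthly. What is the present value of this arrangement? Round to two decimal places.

Ordinary annuity of 240 payments, first payment at period 48.
Periodic rate r = 0.027/12 per month; n is counted in months.
The ordinary-annuity PV formula values the stream one period before the first payment (period 47); discount that back 47 periods:
PV₀ = 8,030 × [1 − (1+r)^−240] / r × (1+r)^−47 = A$1,338,714.43

A$1,338,714.43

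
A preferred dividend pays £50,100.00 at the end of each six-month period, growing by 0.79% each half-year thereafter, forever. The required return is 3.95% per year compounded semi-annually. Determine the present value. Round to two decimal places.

Periodic rate r = 0.0395/2 per half-year.
Growing perpetuity (Gordon): PV = PMT₁ / (r − g) = 50,100 / (r − 0.0079) = £4,227,848.10.

£4,227,848.10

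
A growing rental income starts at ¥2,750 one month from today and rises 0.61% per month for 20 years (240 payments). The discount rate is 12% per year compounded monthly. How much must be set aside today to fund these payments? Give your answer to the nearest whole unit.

¥426,507

Periodic rate r = 0.12/12 per month; n is counted in months.
Growing ordinary annuity: PV = PMT₁ × [1 − ((1+g)/(1+r))^n] / (r − g) = 2,750 × [1 − ((1+0.0061)/(1+r))^240] / (r − 0.0061) = ¥426,507.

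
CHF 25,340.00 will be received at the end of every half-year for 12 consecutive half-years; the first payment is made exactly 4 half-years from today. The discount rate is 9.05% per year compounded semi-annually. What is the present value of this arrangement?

CHF 202,047.02

Ordinary annuity of 12 payments, first payment at period 4.
Periodic rate r = 0.0905/2 per half-year; n is counted in half-years.
The ordinary-annuity PV formula values the stream one period before the first payment (period 3); discount that back 3 periods:
PV₀ = 25,340 × [1 − (1+r)^−12] / r × (1+r)^−3 = CHF 202,047.02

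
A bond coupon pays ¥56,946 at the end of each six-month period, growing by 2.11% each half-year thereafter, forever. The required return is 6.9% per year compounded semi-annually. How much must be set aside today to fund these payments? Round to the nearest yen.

¥4,249,701

Periodic rate r = 0.069/2 per half-year.
Growing perpetuity (Gordon): PV = PMT₁ / (r − g) = 56,946 / (r − 0.0211) = ¥4,249,701.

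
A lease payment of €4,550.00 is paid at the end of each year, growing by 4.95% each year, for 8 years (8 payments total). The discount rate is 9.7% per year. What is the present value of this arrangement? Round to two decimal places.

Periodic rate r = 0.097 per year.
Growing ordinary annuity: PV = PMT₁ × [1 − ((1+g)/(1+r))^n] / (r − g) = 4,550 × [1 − ((1+0.0495)/(1+r))^8] / (r − 0.0495) = €28,565.48.

€28,565.48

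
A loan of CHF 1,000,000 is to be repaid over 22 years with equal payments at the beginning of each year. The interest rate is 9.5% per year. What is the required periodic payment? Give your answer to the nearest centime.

Level annuity due; solve PV = PMT × [(1 − (1+r)^−n)/r] × (1+r) for PMT.
Periodic rate r = 0.095 per year.
With n = 22: PMT = 1,000,000 / ([(1 − (1+r)^−n)/r] × (1+r)) = CHF 100,390.73

CHF 100,390.73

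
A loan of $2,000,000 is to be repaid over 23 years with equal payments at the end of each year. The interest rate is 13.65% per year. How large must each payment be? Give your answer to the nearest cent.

Level ordinary annuity; solve PV = PMT × [(1 − (1+r)^−n)/r] for PMT.
Periodic rate r = 0.1365 per year.
With n = 23: PMT = 2,000,000 / ([(1 − (1+r)^−n)/r]) = $288,190.89

$288,190.89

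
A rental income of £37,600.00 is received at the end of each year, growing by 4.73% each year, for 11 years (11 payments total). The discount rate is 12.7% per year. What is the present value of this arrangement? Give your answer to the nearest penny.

Periodic rate r = 0.127 per year.
Growing ordinary annuity: PV = PMT₁ × [1 − ((1+g)/(1+r))^n] / (r − g) = 37,600 × [1 − ((1+0.0473)/(1+r))^11] / (r − 0.0473) = £261,222.36.

£261,222.36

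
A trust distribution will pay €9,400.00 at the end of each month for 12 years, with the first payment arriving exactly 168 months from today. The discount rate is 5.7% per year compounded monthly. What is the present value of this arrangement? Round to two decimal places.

Ordinary annuity of 144 payments, first payment at period 168.
Periodic rate r = 0.057/12 per month; n is counted in months.
The ordinary-annuity PV formula values the stream one period before the first payment (period 167); discount that back 167 periods:
PV₀ = 9,400 × [1 − (1+r)^−144] / r × (1+r)^−167 = €443,597.43

€443,597.43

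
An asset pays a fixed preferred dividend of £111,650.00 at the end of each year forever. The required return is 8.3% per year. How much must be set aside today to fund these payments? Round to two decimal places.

£1,345,180.72

Periodic rate r = 0.083 per year.
Level perpetuity: PV = PMT / r = 111,650 / (0.083) = £1,345,180.72.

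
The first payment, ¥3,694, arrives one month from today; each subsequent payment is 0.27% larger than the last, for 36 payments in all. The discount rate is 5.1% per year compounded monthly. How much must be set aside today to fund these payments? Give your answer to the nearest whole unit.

¥128,906

Periodic rate r = 0.051/12 per month; n is counted in months.
Growing ordinary annuity: PV = PMT₁ × [1 − ((1+g)/(1+r))^n] / (r − g) = 3,694 × [1 − ((1+0.0027)/(1+r))^36] / (r − 0.0027) = ¥128,906.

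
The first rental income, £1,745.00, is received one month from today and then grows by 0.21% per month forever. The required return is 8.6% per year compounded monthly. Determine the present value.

Periodic rate r = 0.086/12 per month.
Growing perpetuity (Gordon): PV = PMT₁ / (r − g) = 1,745 / (r − 0.0021) = £344,407.89.

£344,407.89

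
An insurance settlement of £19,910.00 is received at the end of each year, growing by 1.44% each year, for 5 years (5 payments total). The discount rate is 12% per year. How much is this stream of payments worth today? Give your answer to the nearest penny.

Periodic rate r = 0.12 per year.
Growing ordinary annuity: PV = PMT₁ × [1 − ((1+g)/(1+r))^n] / (r − g) = 19,910 × [1 − ((1+0.0144)/(1+r))^5] / (r − 0.0144) = £73,630.18.

£73,630.18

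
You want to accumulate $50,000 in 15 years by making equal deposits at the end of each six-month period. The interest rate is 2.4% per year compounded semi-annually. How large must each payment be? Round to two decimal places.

$1,394.50

Level ordinary annuity; solve FV = PMT × [((1+r)^n − 1)/r] for PMT.
Periodic rate r = 0.024/2 per half-year; n is counted in half-years.
With n = 30: PMT = 50,000 / ([((1+r)^n − 1)/r]) = $1,394.50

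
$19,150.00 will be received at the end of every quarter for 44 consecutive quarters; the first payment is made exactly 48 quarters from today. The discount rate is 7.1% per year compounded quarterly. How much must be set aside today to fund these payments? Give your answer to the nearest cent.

$254,302.02

Ordinary annuity of 44 payments, first payment at period 48.
Periodic rate r = 0.071/4 per quarter; n is counted in quarters.
The ordinary-annuity PV formula values the stream one period before the first payment (period 47); discount that back 47 periods:
PV₀ = 19,150 × [1 − (1+r)^−44] / r × (1+r)^−47 = $254,302.02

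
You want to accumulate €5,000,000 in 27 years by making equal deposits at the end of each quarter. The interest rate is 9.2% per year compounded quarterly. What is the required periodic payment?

€10,791.53

Level ordinary annuity; solve FV = PMT × [((1+r)^n − 1)/r] for PMT.
Periodic rate r = 0.092/4 per quarter; n is counted in quarters.
With n = 108: PMT = 5,000,000 / ([((1+r)^n − 1)/r]) = €10,791.53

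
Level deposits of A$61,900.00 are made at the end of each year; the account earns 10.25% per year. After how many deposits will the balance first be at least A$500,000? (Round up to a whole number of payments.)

Periodic rate r = 0.1025 per year.
Ordinary annuity FV: 500,000 = 61,900 × [((1+r)^n − 1)/r].
(1+r)^n = 1 + 500,000 × r / 61,900, so n = ln(1 + 500,000·r/61,900) / ln(1+r) = 6.18.
Round up to a whole number of payments: n = 7.

7 payments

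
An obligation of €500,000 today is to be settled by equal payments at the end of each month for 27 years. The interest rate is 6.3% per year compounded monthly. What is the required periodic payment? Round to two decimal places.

Level ordinary annuity; solve PV = PMT × [(1 − (1+r)^−n)/r] for PMT.
Periodic rate r = 0.063/12 per month; n is counted in months.
With n = 324: PMT = 500,000 / ([(1 − (1+r)^−n)/r]) = €3,214.21

€3,214.21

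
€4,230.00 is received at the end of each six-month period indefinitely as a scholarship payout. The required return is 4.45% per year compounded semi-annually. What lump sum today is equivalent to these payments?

€190,112.36

Periodic rate r = 0.0445/2 per half-year.
Level perpetuity: PV = PMT / r = 4,230 / (0.0445/2) = €190,112.36.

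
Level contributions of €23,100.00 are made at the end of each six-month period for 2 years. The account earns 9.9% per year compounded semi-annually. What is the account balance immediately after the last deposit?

This is an ordinary annuity: 4 deposits of €23,100.00 at the end of each six-month period.
Periodic rate r = 0.099/2 per half-year; n is counted in half-years.
FV = PMT × [((1+r)^n − 1)/r] = 23,100 × [(1+r)^4 − 1] / r = €99,489.90

€99,489.90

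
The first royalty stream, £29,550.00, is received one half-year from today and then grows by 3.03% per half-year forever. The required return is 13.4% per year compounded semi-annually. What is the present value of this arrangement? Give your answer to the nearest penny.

Periodic rate r = 0.134/2 per half-year.
Growing perpetuity (Gordon): PV = PMT₁ / (r − g) = 29,550 / (r − 0.0303) = £805,177.11.

£805,177.11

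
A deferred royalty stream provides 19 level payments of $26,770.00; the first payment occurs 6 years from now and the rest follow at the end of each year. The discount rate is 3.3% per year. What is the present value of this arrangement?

Ordinary annuity of 19 payments, first payment at period 6.
Periodic rate r = 0.033 per year.
The ordinary-annuity PV formula values the stream one period before the first payment (period 5); discount that back 5 periods:
PV₀ = 26,770 × [1 − (1+r)^−19] / r × (1+r)^−5 = $317,499.04

$317,499.04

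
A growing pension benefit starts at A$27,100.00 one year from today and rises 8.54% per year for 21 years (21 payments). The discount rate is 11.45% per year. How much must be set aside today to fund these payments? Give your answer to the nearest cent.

A$396,976.69

Periodic rate r = 0.1145 per year.
Growing ordinary annuity: PV = PMT₁ × [1 − ((1+g)/(1+r))^n] / (r − g) = 27,100 × [1 − ((1+0.0854)/(1+r))^21] / (r − 0.0854) = A$396,976.69.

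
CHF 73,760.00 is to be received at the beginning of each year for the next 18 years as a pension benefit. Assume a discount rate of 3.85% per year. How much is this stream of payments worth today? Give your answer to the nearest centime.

This is an annuity due: 18 payments of CHF 73,760.00 at the beginning of each year.
Periodic rate r = 0.0385 per year.
PV = PMT × [(1 − (1+r)^−n)/r] × (1+r) = 73,760 × [1 − (1+r)^−18] / r × (1+r) = CHF 981,629.38

CHF 981,629.38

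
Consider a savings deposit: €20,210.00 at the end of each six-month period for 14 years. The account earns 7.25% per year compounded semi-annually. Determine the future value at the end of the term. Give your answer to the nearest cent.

€953,486.44

This is an ordinary annuity: 28 deposits of €20,210.00 at the end of each six-month period.
Periodic rate r = 0.0725/2 per half-year; n is counted in half-years.
FV = PMT × [((1+r)^n − 1)/r] = 20,210 × [(1+r)^28 − 1] / r = €953,486.44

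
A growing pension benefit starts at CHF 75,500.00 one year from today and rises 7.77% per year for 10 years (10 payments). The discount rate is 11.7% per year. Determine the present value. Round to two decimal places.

CHF 578,350.00

Periodic rate r = 0.117 per year.
Growing ordinary annuity: PV = PMT₁ × [1 − ((1+g)/(1+r))^n] / (r − g) = 75,500 × [1 − ((1+0.0777)/(1+r))^10] / (r − 0.0777) = CHF 578,350.00.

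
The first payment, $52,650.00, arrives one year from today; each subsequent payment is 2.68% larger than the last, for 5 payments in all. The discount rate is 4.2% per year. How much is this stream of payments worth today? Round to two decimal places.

$245,375.23

Periodic rate r = 0.042 per year.
Growing ordinary annuity: PV = PMT₁ × [1 − ((1+g)/(1+r))^n] / (r − g) = 52,650 × [1 − ((1+0.0268)/(1+r))^5] / (r − 0.0268) = $245,375.23.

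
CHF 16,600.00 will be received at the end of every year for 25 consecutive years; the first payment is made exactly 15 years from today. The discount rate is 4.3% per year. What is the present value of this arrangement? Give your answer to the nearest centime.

CHF 139,381.28

Ordinary annuity of 25 payments, first payment at period 15.
Periodic rate r = 0.043 per year.
The ordinary-annuity PV formula values the stream one period before the first payment (period 14); discount that back 14 periods:
PV₀ = 16,600 × [1 − (1+r)^−25] / r × (1+r)^−14 = CHF 139,381.28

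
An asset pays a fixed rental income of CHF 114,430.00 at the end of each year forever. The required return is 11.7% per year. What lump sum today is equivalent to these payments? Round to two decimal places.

CHF 978,034.19

Periodic rate r = 0.117 per year.
Level perpetuity: PV = PMT / r = 114,430 / (0.117) = CHF 978,034.19.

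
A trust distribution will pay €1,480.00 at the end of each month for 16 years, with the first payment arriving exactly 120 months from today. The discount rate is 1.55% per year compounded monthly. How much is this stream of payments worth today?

€215,706.98

Ordinary annuity of 192 payments, first payment at period 120.
Periodic rate r = 0.0155/12 per month; n is counted in months.
The ordinary-annuity PV formula values the stream one period before the first payment (period 119); discount that back 119 periods:
PV₀ = 1,480 × [1 − (1+r)^−192] / r × (1+r)^−119 = €215,706.98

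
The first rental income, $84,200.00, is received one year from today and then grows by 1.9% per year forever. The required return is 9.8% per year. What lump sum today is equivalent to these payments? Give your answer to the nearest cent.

Periodic rate r = 0.098 per year.
Growing perpetuity (Gordon): PV = PMT₁ / (r − g) = 84,200 / (r − 0.019) = $1,065,822.78.

$1,065,822.78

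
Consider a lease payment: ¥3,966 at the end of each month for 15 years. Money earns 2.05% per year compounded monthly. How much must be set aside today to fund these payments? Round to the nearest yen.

¥614,109

This is an ordinary annuity: 180 payments of ¥3,966 at the end of each month.
Periodic rate r = 0.0205/12 per month; n is counted in months.
PV = PMT × [(1 − (1+r)^−n)/r] = 3,966 × [1 − (1+r)^−180] / r = ¥614,109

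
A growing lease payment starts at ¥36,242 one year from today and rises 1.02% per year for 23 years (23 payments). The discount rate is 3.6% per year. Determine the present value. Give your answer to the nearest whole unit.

Periodic rate r = 0.036 per year.
Growing ordinary annuity: PV = PMT₁ × [1 − ((1+g)/(1+r))^n] / (r − g) = 36,242 × [1 − ((1+0.0102)/(1+r))^23] / (r − 0.0102) = ¥618,249.

¥618,249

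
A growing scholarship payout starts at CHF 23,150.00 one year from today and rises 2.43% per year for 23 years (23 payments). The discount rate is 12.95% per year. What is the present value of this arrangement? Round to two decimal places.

CHF 196,830.91

Periodic rate r = 0.1295 per year.
Growing ordinary annuity: PV = PMT₁ × [1 − ((1+g)/(1+r))^n] / (r − g) = 23,150 × [1 − ((1+0.0243)/(1+r))^23] / (r − 0.0243) = CHF 196,830.91.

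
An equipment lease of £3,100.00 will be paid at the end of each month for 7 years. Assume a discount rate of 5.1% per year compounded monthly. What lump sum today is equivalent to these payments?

This is an ordinary annuity: 84 payments of £3,100.00 at the end of each month.
Periodic rate r = 0.051/12 per month; n is counted in months.
PV = PMT × [(1 − (1+r)^−n)/r] = 3,100 × [1 − (1+r)^−84] / r = £218,603.20

£218,603.20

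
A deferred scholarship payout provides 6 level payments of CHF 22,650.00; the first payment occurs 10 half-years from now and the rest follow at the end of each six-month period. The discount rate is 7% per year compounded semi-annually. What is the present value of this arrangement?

Ordinary annuity of 6 payments, first payment at period 10.
Periodic rate r = 0.07/2 per half-year; n is counted in half-years.
The ordinary-annuity PV formula values the stream one period before the first payment (period 9); discount that back 9 periods:
PV₀ = 22,650 × [1 − (1+r)^−6] / r × (1+r)^−9 = CHF 88,555.26

CHF 88,555.26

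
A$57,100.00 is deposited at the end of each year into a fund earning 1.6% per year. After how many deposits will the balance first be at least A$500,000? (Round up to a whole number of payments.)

Periodic rate r = 0.016 per year.
Ordinary annuity FV: 500,000 = 57,100 × [((1+r)^n − 1)/r].
(1+r)^n = 1 + 500,000 × r / 57,100, so n = ln(1 + 500,000·r/57,100) / ln(1+r) = 8.26.
Round up to a whole number of payments: n = 9.

9 payments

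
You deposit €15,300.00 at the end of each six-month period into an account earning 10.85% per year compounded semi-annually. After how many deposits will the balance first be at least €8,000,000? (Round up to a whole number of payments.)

Periodic rate r = 0.1085/2 per half-year; n is counted in half-years.
Ordinary annuity FV: 8,000,000 = 15,300 × [((1+r)^n − 1)/r].
(1+r)^n = 1 + 8,000,000 × r / 15,300, so n = ln(1 + 8,000,000·r/15,300) / ln(1+r) = 63.98.
Round up to a whole number of payments: n = 64.

64 payments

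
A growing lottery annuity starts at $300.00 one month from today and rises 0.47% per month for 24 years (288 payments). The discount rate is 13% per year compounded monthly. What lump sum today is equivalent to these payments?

Periodic rate r = 0.13/12 per month; n is counted in months.
Growing ordinary annuity: PV = PMT₁ × [1 − ((1+g)/(1+r))^n] / (r − g) = 300 × [1 − ((1+0.0047)/(1+r))^288] / (r − 0.0047) = $40,436.93.

$40,436.93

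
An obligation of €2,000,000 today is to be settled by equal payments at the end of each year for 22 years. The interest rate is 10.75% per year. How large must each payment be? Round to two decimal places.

Level ordinary annuity; solve PV = PMT × [(1 − (1+r)^−n)/r] for PMT.
Periodic rate r = 0.1075 per year.
With n = 22: PMT = 2,000,000 / ([(1 − (1+r)^−n)/r]) = €240,435.25

€240,435.25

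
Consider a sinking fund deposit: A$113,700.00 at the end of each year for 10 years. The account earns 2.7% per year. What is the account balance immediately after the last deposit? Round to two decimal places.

This is an ordinary annuity: 10 deposits of A$113,700.00 at the end of each year.
Periodic rate r = 0.027 per year.
FV = PMT × [((1+r)^n − 1)/r] = 113,700 × [(1+r)^10 − 1] / r = A$1,285,577.52

A$1,285,577.52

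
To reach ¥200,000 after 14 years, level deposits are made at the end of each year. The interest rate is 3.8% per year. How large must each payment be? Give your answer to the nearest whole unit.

Level ordinary annuity; solve FV = PMT × [((1+r)^n − 1)/r] for PMT.
Periodic rate r = 0.038 per year.
With n = 14: PMT = 200,000 / ([((1+r)^n − 1)/r]) = ¥11,085

¥11,085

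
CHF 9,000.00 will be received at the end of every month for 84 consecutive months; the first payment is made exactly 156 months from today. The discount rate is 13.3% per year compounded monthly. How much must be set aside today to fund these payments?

CHF 88,817.76

Ordinary annuity of 84 payments, first payment at period 156.
Periodic rate r = 0.133/12 per month; n is counted in months.
The ordinary-annuity PV formula values the stream one period before the first payment (period 155); discount that back 155 periods:
PV₀ = 9,000 × [1 − (1+r)^−84] / r × (1+r)^−155 = CHF 88,817.76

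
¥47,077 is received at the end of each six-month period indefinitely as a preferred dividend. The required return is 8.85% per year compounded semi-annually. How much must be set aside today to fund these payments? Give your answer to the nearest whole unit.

Periodic rate r = 0.0885/2 per half-year.
Level perpetuity: PV = PMT / r = 47,077 / (0.0885/2) = ¥1,063,887.

¥1,063,887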